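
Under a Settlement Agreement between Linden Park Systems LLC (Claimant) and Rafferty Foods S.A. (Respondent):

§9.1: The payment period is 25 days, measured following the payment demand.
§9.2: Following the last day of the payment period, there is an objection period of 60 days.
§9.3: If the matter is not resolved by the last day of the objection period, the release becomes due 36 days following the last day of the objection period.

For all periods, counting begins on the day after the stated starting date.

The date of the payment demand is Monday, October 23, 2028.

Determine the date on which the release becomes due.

The last day of the payment period: October 23, 2028 + 25 days = November 17, 2028.
The last day of the objection period: 60 calendar days after November 17, 2028 is January 16, 2029.
The date on which the release becomes due: 36 calendar days after January 16, 2029 is February 21, 2029.

February 21, 2029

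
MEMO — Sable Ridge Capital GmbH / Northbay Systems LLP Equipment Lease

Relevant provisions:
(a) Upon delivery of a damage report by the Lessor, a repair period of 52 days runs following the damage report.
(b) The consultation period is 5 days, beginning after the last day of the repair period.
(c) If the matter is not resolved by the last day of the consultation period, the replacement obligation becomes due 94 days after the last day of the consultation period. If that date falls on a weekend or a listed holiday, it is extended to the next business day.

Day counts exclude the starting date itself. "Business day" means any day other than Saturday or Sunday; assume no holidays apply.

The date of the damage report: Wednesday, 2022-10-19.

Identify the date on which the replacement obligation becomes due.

2023-03-20

The last day of the repair period: 2022-10-19 + 52 days = 2022-12-10.
Adding 5 calendar days to 2022-12-10 gives 2022-12-15, which is the last day of the consultation period.
The date on which the replacement obligation becomes due: 2022-12-15 + 94 days = 2023-03-19. That falls on a Sunday, so it rolls to the next business day, Monday, 2023-03-20.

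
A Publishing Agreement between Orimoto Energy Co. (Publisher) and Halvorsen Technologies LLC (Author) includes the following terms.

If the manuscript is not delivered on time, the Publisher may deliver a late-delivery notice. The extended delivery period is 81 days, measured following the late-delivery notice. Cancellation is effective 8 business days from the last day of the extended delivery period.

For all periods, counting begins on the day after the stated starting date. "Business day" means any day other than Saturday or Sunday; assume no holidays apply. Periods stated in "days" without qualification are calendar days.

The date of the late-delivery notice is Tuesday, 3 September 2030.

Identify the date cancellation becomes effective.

The last day of the extended delivery period: 81 calendar days after 3 September 2030 is 23 November 2030.
From Saturday, 23 November 2030, 8 business days (Nov 25, Nov 26, Nov 27, Nov 28, Nov 29, Dec 2, Dec 3, Dec 4, skipping weekends) brings us to Wednesday, 4 December 2030, which is the date cancellation becomes effective.

4 December 2030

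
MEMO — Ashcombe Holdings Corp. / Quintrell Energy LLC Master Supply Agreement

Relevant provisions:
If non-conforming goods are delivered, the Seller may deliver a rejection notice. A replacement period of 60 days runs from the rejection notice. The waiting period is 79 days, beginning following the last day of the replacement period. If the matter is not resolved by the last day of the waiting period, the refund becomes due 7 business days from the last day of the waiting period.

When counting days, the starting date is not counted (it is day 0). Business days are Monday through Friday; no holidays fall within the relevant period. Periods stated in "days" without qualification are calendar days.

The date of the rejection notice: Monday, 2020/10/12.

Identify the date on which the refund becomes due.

Adding 60 calendar days to 2020/10/12 gives 2020/12/11, which is the last day of the replacement period.
The last day of the waiting period: 79 calendar days after 2020/12/11 is 2021/02/28.
The date on which the refund becomes due: counting 7 business days from Sunday, 2021/02/28 (Mar 1, Mar 2, Mar 3, Mar 4, Mar 5, Mar 8, Mar 9, skipping weekends) reaches Tuesday, 2021/03/09.

2021/03/09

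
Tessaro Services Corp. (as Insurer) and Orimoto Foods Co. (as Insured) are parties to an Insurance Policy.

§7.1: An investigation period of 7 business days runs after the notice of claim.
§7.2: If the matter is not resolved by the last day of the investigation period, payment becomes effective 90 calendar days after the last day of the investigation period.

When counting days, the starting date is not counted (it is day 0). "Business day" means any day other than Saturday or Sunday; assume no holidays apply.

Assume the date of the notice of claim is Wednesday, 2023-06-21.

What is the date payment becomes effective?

From Wednesday, 2023-06-21, 7 business days (Jun 22, Jun 23, Jun 26, Jun 27, Jun 28, Jun 29, Jun 30, skipping weekends) brings us to Friday, 2023-06-30, which is the last day of the investigation period.
The date payment becomes effective: 90 calendar days after 2023-06-30 is 2023-09-28.

2023-09-28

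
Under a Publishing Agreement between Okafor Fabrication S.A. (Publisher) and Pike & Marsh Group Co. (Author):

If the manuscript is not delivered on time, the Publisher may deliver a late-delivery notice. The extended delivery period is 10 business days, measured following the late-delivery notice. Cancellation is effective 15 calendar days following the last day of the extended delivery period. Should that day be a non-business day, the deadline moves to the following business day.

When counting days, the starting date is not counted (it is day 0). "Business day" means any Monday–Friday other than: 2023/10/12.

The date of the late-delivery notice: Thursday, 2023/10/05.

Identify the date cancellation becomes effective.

2023/11/06

From Thursday, 2023/10/05, 10 business days (Oct 6, Oct 9, Oct 10, Oct 11, Oct 13, Oct 16, Oct 17, Oct 18, Oct 19, Oct 20, skipping weekends and the listed holiday on Oct 12) brings us to Friday, 2023/10/20, which is the last day of the extended delivery period.
Adding 15 calendar days to 2023/10/20 gives 2023/11/04, which is the date cancellation becomes effective. That falls on a Saturday, so it rolls to the next business day, Monday, 2023/11/06.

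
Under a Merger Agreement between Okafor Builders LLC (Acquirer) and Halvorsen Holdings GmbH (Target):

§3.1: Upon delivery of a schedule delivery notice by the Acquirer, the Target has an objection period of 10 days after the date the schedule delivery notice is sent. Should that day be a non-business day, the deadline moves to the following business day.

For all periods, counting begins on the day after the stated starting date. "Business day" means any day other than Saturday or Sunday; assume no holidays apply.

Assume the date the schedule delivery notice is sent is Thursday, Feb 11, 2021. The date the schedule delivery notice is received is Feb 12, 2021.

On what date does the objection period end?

Adding 10 calendar days to Feb 11, 2021 gives Feb 21, 2021, which is the last day of the objection period. That falls on a Sunday, so it rolls to the next business day, Monday, Feb 22, 2021.

Feb 22, 2021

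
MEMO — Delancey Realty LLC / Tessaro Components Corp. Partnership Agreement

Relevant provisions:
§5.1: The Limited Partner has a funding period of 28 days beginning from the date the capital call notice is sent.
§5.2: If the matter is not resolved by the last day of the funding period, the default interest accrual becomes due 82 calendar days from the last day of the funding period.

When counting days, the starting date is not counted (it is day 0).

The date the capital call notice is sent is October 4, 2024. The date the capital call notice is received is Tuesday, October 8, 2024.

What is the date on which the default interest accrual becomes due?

The last day of the funding period: 28 calendar days after October 4, 2024 is November 1, 2024.
The date on which the default interest accrual becomes due: November 1, 2024 + 82 days = January 22, 2025.

January 22, 2025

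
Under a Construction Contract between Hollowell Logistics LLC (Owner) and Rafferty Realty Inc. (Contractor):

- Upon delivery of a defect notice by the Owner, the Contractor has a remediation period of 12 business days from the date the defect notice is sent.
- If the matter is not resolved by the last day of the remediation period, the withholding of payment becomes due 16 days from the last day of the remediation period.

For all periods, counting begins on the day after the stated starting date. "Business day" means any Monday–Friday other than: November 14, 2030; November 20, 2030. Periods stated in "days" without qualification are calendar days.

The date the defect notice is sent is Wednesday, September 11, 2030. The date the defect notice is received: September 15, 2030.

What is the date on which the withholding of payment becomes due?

The last day of the remediation period: 12 business days after Wednesday, September 11, 2030, skipping weekends — Sep 12, Sep 13, Sep 16, Sep 17, …, Sep 25, Sep 26, Sep 27 — lands on Friday, September 27, 2030.
The date on which the withholding of payment becomes due: September 27, 2030 + 16 days = October 13, 2030.

October 13, 2030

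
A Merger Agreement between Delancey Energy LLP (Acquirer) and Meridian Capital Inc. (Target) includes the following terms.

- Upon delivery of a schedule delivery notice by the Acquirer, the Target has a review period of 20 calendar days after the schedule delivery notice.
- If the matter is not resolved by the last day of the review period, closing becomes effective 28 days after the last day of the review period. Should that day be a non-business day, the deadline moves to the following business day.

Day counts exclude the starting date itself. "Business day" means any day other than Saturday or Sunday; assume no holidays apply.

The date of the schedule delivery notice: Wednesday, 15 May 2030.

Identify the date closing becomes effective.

Adding 20 calendar days to 15 May 2030 gives 4 June 2030, which is the last day of the review period.
Adding 28 calendar days to 4 June 2030 gives 2 July 2030, which is the date closing becomes effective. 2 July 2030 is a Tuesday, so no roll-forward applies.

2 July 2030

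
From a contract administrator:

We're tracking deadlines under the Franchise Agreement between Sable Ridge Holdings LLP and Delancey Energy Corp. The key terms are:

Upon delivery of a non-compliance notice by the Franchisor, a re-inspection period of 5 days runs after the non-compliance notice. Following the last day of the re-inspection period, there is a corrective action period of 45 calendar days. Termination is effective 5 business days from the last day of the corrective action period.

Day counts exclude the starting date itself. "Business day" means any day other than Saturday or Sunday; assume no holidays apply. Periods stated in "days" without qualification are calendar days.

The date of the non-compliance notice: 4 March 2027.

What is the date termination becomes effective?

30 April 2027

Adding 5 calendar days to 4 March 2027 gives 9 March 2027, which is the last day of the re-inspection period.
The last day of the corrective action period: 9 March 2027 + 45 days = 23 April 2027.
From Friday, 23 April 2027, 5 business days (Apr 26, Apr 27, Apr 28, Apr 29, Apr 30, skipping weekends) brings us to Friday, 30 April 2027, which is the date termination becomes effective.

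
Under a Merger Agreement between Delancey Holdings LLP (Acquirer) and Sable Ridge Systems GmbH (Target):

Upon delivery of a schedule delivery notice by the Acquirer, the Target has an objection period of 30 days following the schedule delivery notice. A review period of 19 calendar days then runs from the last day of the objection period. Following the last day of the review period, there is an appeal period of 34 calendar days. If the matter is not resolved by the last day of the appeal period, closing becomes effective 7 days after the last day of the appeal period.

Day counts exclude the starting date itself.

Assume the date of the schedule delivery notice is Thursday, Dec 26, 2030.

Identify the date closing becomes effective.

Adding 30 calendar days to Dec 26, 2030 gives Jan 25, 2031, which is the last day of the objection period.
The last day of the review period: 19 calendar days after Jan 25, 2031 is Feb 13, 2031.
The last day of the appeal period: Feb 13, 2031 + 34 days = Mar 19, 2031.
The date closing becomes effective: 7 calendar days after Mar 19, 2031 is Mar 26, 2031.

Mar 26, 2031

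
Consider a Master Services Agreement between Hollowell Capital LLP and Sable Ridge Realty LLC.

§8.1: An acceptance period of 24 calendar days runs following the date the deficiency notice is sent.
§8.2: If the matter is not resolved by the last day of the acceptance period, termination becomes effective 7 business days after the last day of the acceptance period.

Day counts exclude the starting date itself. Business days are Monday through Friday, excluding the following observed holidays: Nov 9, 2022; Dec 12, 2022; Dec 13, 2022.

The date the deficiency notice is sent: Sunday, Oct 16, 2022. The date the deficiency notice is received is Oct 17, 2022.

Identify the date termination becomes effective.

The last day of the acceptance period: 24 calendar days after Oct 16, 2022 is Nov 9, 2022.
The date termination becomes effective: counting 7 business days from Wednesday, Nov 9, 2022 (Nov 10, Nov 11, Nov 14, Nov 15, Nov 16, Nov 17, Nov 18, skipping weekends) reaches Friday, Nov 18, 2022.

Nov 18, 2022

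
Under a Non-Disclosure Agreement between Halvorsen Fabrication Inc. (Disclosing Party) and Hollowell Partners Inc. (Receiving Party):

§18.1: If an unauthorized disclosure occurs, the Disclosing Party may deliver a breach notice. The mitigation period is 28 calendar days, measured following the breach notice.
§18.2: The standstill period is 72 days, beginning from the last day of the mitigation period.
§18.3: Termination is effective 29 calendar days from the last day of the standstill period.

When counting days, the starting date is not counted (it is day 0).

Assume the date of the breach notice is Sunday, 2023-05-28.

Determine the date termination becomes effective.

2023-10-04

The last day of the mitigation period: 28 calendar days after 2023-05-28 is 2023-06-25.
Adding 72 calendar days to 2023-06-25 gives 2023-09-05, which is the last day of the standstill period.
The date termination becomes effective: 2023-09-05 + 29 days = 2023-10-04.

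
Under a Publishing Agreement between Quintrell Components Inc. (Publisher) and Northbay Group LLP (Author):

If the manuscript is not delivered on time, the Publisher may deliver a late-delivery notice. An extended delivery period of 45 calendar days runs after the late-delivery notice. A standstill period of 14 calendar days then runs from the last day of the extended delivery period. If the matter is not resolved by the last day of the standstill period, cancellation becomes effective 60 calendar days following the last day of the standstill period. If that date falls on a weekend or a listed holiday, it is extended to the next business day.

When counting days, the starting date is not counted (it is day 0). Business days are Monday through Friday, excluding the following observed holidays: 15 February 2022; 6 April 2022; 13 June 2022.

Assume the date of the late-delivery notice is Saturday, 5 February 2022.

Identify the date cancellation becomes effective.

The last day of the extended delivery period: 45 calendar days after 5 February 2022 is 22 March 2022.
The last day of the standstill period: 14 calendar days after 22 March 2022 is 5 April 2022.
Adding 60 calendar days to 5 April 2022 gives 4 June 2022, which is the date cancellation becomes effective. That falls on a Saturday, so it rolls to the next business day, Monday, 6 June 2022.

6 June 2022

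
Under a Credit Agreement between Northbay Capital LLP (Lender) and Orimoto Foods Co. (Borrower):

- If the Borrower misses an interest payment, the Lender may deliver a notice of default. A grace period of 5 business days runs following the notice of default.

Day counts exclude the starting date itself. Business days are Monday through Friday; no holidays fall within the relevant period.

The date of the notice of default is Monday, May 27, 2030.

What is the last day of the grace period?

The last day of the grace period: counting 5 business days from Monday, May 27, 2030 (May 28, May 29, May 30, May 31, Jun 3, skipping weekends) reaches Monday, June 3, 2030.

June 3, 2030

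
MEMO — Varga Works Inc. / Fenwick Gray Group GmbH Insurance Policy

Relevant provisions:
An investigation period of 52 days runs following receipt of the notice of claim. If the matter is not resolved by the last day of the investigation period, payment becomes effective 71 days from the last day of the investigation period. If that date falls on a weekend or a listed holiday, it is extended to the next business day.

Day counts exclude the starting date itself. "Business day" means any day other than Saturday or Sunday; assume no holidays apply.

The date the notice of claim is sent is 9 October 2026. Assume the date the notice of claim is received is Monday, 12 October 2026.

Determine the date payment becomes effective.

12 February 2027

Adding 52 calendar days to 12 October 2026 gives 3 December 2026, which is the last day of the investigation period.
The date payment becomes effective: 71 calendar days after 3 December 2026 is 12 February 2027. 12 February 2027 is a Friday, so no roll-forward applies.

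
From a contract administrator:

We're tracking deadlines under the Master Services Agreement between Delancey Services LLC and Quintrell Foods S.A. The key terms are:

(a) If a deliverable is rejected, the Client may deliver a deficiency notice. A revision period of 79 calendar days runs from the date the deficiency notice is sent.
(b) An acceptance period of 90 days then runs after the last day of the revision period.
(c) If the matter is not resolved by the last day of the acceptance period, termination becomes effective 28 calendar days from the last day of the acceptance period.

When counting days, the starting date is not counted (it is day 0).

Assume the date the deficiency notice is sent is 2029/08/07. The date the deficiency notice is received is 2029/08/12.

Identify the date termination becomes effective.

2030/02/20

The last day of the revision period: 2029/08/07 + 79 days = 2029/10/25.
The last day of the acceptance period: 2029/10/25 + 90 days = 2030/01/23.
Adding 28 calendar days to 2030/01/23 gives 2030/02/20, which is the date termination becomes effective.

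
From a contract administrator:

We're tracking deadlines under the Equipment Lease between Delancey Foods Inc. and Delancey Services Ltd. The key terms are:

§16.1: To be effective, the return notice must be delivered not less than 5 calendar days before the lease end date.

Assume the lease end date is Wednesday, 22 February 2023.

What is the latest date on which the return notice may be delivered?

17 February 2023

22 February 2023 minus 5 days is 17 February 2023.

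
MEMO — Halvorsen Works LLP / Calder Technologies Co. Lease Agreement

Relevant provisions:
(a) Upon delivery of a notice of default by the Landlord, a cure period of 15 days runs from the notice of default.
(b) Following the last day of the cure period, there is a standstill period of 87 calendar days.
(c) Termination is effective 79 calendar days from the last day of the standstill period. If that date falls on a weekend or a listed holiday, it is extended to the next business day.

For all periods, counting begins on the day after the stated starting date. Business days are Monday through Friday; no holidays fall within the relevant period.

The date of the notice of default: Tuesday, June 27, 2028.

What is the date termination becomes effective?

Adding 15 calendar days to June 27, 2028 gives July 12, 2028, which is the last day of the cure period.
Adding 87 calendar days to July 12, 2028 gives October 7, 2028, which is the last day of the standstill period.
The date termination becomes effective: October 7, 2028 + 79 days = December 25, 2028. December 25, 2028 is a Monday, so no roll-forward applies.

December 25, 2028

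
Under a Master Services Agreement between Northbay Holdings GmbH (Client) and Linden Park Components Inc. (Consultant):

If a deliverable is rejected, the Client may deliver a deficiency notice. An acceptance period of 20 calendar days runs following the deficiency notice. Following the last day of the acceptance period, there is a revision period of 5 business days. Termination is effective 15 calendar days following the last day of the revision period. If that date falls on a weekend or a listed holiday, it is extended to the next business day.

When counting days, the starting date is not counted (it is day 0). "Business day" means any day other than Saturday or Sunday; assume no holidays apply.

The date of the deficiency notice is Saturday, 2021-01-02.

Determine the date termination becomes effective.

Adding 20 calendar days to 2021-01-02 gives 2021-01-22, which is the last day of the acceptance period.
From Friday, 2021-01-22, 5 business days (Jan 25, Jan 26, Jan 27, Jan 28, Jan 29, skipping weekends) brings us to Friday, 2021-01-29, which is the last day of the revision period.
The date termination becomes effective: 2021-01-29 + 15 days = 2021-02-13. That falls on a Saturday, so it rolls to the next business day, Monday, 2021-02-15.

2021-02-15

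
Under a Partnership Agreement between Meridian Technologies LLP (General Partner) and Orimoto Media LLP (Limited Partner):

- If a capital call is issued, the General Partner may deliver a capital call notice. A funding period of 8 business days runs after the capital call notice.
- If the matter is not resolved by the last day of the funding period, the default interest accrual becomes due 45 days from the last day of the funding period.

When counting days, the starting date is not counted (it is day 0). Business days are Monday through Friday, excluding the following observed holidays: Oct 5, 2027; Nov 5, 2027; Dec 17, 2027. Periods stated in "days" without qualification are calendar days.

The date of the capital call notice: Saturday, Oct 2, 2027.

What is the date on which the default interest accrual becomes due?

Nov 28, 2027

The last day of the funding period: 8 business days after Saturday, Oct 2, 2027, skipping weekends and the listed holiday on Oct 5 — Oct 4, Oct 6, Oct 7, Oct 8, Oct 11, Oct 12, Oct 13, Oct 14 — lands on Thursday, Oct 14, 2027.
Adding 45 calendar days to Oct 14, 2027 gives Nov 28, 2027, which is the date on which the default interest accrual becomes due.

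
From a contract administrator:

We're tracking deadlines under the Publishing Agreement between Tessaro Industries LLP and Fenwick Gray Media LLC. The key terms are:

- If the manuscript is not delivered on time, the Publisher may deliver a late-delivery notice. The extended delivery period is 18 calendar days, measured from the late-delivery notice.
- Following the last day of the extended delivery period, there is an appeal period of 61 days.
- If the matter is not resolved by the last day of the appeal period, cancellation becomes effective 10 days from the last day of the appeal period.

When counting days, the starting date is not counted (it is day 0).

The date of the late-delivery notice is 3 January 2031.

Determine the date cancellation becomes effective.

The last day of the extended delivery period: 3 January 2031 + 18 days = 21 January 2031.
Adding 61 calendar days to 21 January 2031 gives 23 March 2031, which is the last day of the appeal period.
Adding 10 calendar days to 23 March 2031 gives 2 April 2031, which is the date cancellation becomes effective.

2 April 2031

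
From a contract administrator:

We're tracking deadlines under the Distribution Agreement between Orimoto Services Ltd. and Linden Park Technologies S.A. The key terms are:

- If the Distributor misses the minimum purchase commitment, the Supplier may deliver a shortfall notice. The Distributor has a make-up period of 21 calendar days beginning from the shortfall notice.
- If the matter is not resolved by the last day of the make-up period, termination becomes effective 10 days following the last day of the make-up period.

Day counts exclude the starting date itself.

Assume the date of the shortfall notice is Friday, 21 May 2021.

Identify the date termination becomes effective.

Adding 21 calendar days to 21 May 2021 gives 11 June 2021, which is the last day of the make-up period.
The date termination becomes effective: 10 calendar days after 11 June 2021 is 21 June 2021.

21 June 2021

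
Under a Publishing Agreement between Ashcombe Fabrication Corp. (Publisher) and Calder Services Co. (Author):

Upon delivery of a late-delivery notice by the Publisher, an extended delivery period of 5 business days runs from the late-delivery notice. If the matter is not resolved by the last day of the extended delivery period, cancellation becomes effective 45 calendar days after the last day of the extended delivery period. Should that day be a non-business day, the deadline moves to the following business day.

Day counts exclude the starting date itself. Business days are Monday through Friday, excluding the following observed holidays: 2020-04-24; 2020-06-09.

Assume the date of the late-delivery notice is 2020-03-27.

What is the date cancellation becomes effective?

From Friday, 2020-03-27, 5 business days (Mar 30, Mar 31, Apr 1, Apr 2, Apr 3, skipping weekends) brings us to Friday, 2020-04-03, which is the last day of the extended delivery period.
The date cancellation becomes effective: 2020-04-03 + 45 days = 2020-05-18. 2020-05-18 is a Monday and is not a listed holiday, so no roll-forward applies.

2020-05-18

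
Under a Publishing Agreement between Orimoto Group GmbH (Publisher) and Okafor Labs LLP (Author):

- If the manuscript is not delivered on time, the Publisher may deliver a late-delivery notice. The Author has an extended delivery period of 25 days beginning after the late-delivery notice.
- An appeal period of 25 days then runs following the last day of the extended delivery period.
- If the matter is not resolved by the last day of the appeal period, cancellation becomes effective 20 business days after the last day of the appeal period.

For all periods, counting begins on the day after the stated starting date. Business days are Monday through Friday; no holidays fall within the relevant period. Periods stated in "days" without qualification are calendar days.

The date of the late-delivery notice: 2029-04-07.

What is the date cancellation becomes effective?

The last day of the extended delivery period: 2029-04-07 + 25 days = 2029-05-02.
The last day of the appeal period: 25 calendar days after 2029-05-02 is 2029-05-27.
From Sunday, 2029-05-27, 20 business days (May 28, May 29, May 30, May 31, …, Jun 20, Jun 21, Jun 22, skipping weekends) brings us to Friday, 2029-06-22, which is the date cancellation becomes effective.

2029-06-22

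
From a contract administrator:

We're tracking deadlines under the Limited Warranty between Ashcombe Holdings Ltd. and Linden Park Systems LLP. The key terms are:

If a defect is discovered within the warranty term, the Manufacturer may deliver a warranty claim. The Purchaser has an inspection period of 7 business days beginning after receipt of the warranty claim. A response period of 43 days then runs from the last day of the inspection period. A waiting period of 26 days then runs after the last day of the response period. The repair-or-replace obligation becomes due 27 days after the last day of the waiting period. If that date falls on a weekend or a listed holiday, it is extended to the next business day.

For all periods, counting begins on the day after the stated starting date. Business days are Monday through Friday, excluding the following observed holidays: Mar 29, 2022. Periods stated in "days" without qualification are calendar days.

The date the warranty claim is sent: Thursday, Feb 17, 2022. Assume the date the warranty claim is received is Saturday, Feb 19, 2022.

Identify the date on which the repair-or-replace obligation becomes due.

Jun 6, 2022

The last day of the inspection period: 7 business days after Saturday, Feb 19, 2022, skipping weekends — Feb 21, Feb 22, Feb 23, Feb 24, Feb 25, Feb 28, Mar 1 — lands on Tuesday, Mar 1, 2022.
The last day of the response period: Mar 1, 2022 + 43 days = Apr 13, 2022.
Adding 26 calendar days to Apr 13, 2022 gives May 9, 2022, which is the last day of the waiting period.
Adding 27 calendar days to May 9, 2022 gives Jun 5, 2022, which is the date on which the repair-or-replace obligation becomes due. That falls on a Sunday, so it rolls to the next business day, Monday, Jun 6, 2022.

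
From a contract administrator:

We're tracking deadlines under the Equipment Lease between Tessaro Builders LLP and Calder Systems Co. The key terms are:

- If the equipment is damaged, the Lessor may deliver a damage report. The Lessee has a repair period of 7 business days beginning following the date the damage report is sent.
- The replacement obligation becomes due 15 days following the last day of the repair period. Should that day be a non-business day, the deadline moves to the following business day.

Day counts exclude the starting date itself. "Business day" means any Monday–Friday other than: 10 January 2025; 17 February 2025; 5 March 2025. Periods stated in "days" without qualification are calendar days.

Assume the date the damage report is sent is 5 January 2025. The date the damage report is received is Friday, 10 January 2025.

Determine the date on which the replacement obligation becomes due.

30 January 2025

The last day of the repair period: 7 business days after Sunday, 5 January 2025, skipping weekends and the listed holiday on Jan 10 — Jan 6, Jan 7, Jan 8, Jan 9, Jan 13, Jan 14, Jan 15 — lands on Wednesday, 15 January 2025.
Adding 15 calendar days to 15 January 2025 gives 30 January 2025, which is the date on which the replacement obligation becomes due. 30 January 2025 is a Thursday and is not a listed holiday, so no roll-forward applies.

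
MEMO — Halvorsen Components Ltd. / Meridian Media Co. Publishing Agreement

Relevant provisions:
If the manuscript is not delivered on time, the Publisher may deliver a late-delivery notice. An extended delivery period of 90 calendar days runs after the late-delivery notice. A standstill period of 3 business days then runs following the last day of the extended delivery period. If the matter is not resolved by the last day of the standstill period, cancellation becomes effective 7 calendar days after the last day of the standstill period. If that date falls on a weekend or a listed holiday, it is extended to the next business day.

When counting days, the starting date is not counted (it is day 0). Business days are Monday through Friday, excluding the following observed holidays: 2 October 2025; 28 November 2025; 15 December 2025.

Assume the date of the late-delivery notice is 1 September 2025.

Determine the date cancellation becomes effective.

The last day of the extended delivery period: 90 calendar days after 1 September 2025 is 30 November 2025.
From Sunday, 30 November 2025, 3 business days (Dec 1, Dec 2, Dec 3, skipping weekends) brings us to Wednesday, 3 December 2025, which is the last day of the standstill period.
Adding 7 calendar days to 3 December 2025 gives 10 December 2025, which is the date cancellation becomes effective. 10 December 2025 is a Wednesday and is not a listed holiday, so no roll-forward applies.

10 December 2025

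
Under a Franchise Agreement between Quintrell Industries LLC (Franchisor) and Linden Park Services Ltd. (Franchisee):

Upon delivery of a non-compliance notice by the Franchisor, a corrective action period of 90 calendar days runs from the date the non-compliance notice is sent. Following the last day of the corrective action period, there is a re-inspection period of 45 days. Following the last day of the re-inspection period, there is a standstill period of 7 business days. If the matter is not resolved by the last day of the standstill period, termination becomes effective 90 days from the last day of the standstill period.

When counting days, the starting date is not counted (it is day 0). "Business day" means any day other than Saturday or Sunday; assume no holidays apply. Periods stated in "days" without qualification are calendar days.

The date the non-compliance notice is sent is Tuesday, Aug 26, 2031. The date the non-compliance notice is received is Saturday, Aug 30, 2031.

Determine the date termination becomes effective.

Apr 18, 2032

Adding 90 calendar days to Aug 26, 2031 gives Nov 24, 2031, which is the last day of the corrective action period.
The last day of the re-inspection period: 45 calendar days after Nov 24, 2031 is Jan 8, 2032.
The last day of the standstill period: counting 7 business days from Thursday, Jan 8, 2032 (Jan 9, Jan 12, Jan 13, Jan 14, Jan 15, Jan 16, Jan 19, skipping weekends) reaches Monday, Jan 19, 2032.
Adding 90 calendar days to Jan 19, 2032 gives Apr 18, 2032, which is the date termination becomes effective.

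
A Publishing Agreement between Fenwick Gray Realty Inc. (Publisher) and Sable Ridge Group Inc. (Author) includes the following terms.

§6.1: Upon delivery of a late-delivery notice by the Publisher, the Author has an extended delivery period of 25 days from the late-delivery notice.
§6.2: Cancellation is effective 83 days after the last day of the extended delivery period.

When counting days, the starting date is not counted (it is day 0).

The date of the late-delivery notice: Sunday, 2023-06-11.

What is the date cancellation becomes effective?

2023-09-27

Adding 25 calendar days to 2023-06-11 gives 2023-07-06, which is the last day of the extended delivery period.
Adding 83 calendar days to 2023-07-06 gives 2023-09-27, which is the date cancellation becomes effective.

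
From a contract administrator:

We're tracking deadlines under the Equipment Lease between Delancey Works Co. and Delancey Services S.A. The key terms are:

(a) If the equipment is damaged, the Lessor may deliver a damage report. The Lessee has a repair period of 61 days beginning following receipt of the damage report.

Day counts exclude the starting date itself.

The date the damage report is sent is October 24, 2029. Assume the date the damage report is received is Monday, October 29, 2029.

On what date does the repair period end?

Adding 61 calendar days to October 29, 2029 gives December 29, 2029, which is the last day of the repair period.

December 29, 2029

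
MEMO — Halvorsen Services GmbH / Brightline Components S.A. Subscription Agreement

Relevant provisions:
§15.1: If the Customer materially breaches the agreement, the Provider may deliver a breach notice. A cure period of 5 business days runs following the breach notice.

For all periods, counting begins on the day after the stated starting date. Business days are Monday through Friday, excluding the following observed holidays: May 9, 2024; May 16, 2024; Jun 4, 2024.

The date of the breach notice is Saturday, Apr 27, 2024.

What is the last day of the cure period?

May 3, 2024

The last day of the cure period: 5 business days after Saturday, Apr 27, 2024, skipping weekends — Apr 29, Apr 30, May 1, May 2, May 3 — lands on Friday, May 3, 2024.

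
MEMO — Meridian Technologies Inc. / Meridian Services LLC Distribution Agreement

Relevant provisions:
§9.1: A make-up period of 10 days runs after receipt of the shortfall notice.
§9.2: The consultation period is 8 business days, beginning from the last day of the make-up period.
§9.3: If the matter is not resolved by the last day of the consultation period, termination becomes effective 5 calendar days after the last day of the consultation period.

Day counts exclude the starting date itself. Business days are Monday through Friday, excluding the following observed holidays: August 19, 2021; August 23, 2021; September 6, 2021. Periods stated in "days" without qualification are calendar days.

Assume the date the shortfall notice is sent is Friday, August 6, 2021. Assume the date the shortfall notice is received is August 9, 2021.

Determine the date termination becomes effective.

Adding 10 calendar days to August 9, 2021 gives August 19, 2021, which is the last day of the make-up period.
From Thursday, August 19, 2021, 8 business days (Aug 20, Aug 24, Aug 25, Aug 26, Aug 27, Aug 30, Aug 31, Sep 1, skipping weekends and the listed holiday on Aug 23) brings us to Wednesday, September 1, 2021, which is the last day of the consultation period.
The date termination becomes effective: September 1, 2021 + 5 days = September 6, 2021.

September 6, 2021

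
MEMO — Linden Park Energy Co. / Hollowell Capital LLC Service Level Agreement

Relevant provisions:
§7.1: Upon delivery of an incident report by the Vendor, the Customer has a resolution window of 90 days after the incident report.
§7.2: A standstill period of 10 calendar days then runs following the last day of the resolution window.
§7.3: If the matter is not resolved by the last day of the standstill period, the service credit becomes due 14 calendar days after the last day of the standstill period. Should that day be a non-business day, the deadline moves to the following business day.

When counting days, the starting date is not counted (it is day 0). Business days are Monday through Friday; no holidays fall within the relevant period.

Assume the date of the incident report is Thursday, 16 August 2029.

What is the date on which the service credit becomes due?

The last day of the resolution window: 16 August 2029 + 90 days = 14 November 2029.
The last day of the standstill period: 14 November 2029 + 10 days = 24 November 2029.
The date on which the service credit becomes due: 14 calendar days after 24 November 2029 is 8 December 2029. That falls on a Saturday, so it rolls to the next business day, Monday, 10 December 2029.

10 December 2029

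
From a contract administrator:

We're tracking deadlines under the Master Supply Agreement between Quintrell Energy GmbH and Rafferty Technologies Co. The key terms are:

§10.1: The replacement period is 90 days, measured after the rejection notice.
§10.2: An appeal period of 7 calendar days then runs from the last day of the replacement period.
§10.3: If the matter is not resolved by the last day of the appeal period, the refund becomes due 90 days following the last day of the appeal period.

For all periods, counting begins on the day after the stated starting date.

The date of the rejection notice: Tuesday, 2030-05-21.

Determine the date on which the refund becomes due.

Adding 90 calendar days to 2030-05-21 gives 2030-08-19, which is the last day of the replacement period.
The last day of the appeal period: 2030-08-19 + 7 days = 2030-08-26.
Adding 90 calendar days to 2030-08-26 gives 2030-11-24, which is the date on which the refund becomes due.

2030-11-24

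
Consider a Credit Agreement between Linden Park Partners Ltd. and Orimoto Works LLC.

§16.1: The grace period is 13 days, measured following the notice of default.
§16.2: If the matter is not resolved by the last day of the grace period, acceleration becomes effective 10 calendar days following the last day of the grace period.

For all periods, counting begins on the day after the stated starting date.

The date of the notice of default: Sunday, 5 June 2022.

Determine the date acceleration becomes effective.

The last day of the grace period: 5 June 2022 + 13 days = 18 June 2022.
Adding 10 calendar days to 18 June 2022 gives 28 June 2022, which is the date acceleration becomes effective.

28 June 2022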